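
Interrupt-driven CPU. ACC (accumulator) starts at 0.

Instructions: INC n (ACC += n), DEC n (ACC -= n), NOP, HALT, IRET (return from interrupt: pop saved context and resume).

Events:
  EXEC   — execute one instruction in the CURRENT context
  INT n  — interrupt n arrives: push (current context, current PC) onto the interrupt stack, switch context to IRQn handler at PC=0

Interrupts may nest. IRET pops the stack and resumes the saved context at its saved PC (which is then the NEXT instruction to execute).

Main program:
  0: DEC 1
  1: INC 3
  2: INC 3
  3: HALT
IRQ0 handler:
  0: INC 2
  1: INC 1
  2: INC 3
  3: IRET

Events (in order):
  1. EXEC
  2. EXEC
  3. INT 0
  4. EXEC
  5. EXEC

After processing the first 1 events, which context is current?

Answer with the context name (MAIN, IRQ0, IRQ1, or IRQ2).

Event 1 (EXEC): [MAIN] PC=0: DEC 1 -> ACC=-1

Answer: MAIN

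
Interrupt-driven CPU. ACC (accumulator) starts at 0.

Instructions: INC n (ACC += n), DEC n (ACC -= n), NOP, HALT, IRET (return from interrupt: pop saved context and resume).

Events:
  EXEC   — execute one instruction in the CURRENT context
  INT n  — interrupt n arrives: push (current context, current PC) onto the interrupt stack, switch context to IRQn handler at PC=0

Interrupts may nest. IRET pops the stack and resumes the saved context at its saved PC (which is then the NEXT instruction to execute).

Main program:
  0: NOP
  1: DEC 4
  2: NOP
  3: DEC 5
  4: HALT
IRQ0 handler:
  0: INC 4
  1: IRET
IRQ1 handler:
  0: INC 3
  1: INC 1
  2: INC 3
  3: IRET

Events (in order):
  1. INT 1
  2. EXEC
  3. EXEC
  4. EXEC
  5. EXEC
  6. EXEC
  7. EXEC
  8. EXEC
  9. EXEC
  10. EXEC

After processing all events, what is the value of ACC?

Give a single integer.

Event 1 (INT 1): INT 1 arrives: push (MAIN, PC=0), enter IRQ1 at PC=0 (depth now 1)
Event 2 (EXEC): [IRQ1] PC=0: INC 3 -> ACC=3
Event 3 (EXEC): [IRQ1] PC=1: INC 1 -> ACC=4
Event 4 (EXEC): [IRQ1] PC=2: INC 3 -> ACC=7
Event 5 (EXEC): [IRQ1] PC=3: IRET -> resume MAIN at PC=0 (depth now 0)
Event 6 (EXEC): [MAIN] PC=0: NOP
Event 7 (EXEC): [MAIN] PC=1: DEC 4 -> ACC=3
Event 8 (EXEC): [MAIN] PC=2: NOP
Event 9 (EXEC): [MAIN] PC=3: DEC 5 -> ACC=-2
Event 10 (EXEC): [MAIN] PC=4: HALT

Answer: -2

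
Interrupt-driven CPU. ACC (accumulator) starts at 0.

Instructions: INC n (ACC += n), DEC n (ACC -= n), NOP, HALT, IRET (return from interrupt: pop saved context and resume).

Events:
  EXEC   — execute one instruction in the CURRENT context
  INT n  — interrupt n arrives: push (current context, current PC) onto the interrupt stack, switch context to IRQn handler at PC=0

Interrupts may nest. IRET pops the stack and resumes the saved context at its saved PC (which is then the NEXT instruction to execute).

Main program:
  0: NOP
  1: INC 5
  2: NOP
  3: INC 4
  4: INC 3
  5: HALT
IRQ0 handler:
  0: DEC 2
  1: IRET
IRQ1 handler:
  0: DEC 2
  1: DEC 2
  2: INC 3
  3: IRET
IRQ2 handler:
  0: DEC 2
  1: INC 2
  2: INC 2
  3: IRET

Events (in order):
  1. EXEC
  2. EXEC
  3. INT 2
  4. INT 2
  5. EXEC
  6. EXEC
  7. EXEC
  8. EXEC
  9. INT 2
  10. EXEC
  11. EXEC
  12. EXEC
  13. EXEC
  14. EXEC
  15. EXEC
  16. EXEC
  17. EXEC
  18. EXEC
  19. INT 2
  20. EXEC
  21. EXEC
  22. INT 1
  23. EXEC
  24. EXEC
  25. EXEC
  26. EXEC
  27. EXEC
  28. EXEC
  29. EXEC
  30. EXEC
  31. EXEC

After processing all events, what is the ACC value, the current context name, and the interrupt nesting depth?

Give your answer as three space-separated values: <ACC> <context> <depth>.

Event 1 (EXEC): [MAIN] PC=0: NOP
Event 2 (EXEC): [MAIN] PC=1: INC 5 -> ACC=5
Event 3 (INT 2): INT 2 arrives: push (MAIN, PC=2), enter IRQ2 at PC=0 (depth now 1)
Event 4 (INT 2): INT 2 arrives: push (IRQ2, PC=0), enter IRQ2 at PC=0 (depth now 2)
Event 5 (EXEC): [IRQ2] PC=0: DEC 2 -> ACC=3
Event 6 (EXEC): [IRQ2] PC=1: INC 2 -> ACC=5
Event 7 (EXEC): [IRQ2] PC=2: INC 2 -> ACC=7
Event 8 (EXEC): [IRQ2] PC=3: IRET -> resume IRQ2 at PC=0 (depth now 1)
Event 9 (INT 2): INT 2 arrives: push (IRQ2, PC=0), enter IRQ2 at PC=0 (depth now 2)
Event 10 (EXEC): [IRQ2] PC=0: DEC 2 -> ACC=5
Event 11 (EXEC): [IRQ2] PC=1: INC 2 -> ACC=7
Event 12 (EXEC): [IRQ2] PC=2: INC 2 -> ACC=9
Event 13 (EXEC): [IRQ2] PC=3: IRET -> resume IRQ2 at PC=0 (depth now 1)
Event 14 (EXEC): [IRQ2] PC=0: DEC 2 -> ACC=7
Event 15 (EXEC): [IRQ2] PC=1: INC 2 -> ACC=9
Event 16 (EXEC): [IRQ2] PC=2: INC 2 -> ACC=11
Event 17 (EXEC): [IRQ2] PC=3: IRET -> resume MAIN at PC=2 (depth now 0)
Event 18 (EXEC): [MAIN] PC=2: NOP
Event 19 (INT 2): INT 2 arrives: push (MAIN, PC=3), enter IRQ2 at PC=0 (depth now 1)
Event 20 (EXEC): [IRQ2] PC=0: DEC 2 -> ACC=9
Event 21 (EXEC): [IRQ2] PC=1: INC 2 -> ACC=11
Event 22 (INT 1): INT 1 arrives: push (IRQ2, PC=2), enter IRQ1 at PC=0 (depth now 2)
Event 23 (EXEC): [IRQ1] PC=0: DEC 2 -> ACC=9
Event 24 (EXEC): [IRQ1] PC=1: DEC 2 -> ACC=7
Event 25 (EXEC): [IRQ1] PC=2: INC 3 -> ACC=10
Event 26 (EXEC): [IRQ1] PC=3: IRET -> resume IRQ2 at PC=2 (depth now 1)
Event 27 (EXEC): [IRQ2] PC=2: INC 2 -> ACC=12
Event 28 (EXEC): [IRQ2] PC=3: IRET -> resume MAIN at PC=3 (depth now 0)
Event 29 (EXEC): [MAIN] PC=3: INC 4 -> ACC=16
Event 30 (EXEC): [MAIN] PC=4: INC 3 -> ACC=19
Event 31 (EXEC): [MAIN] PC=5: HALT

Answer: 19 MAIN 0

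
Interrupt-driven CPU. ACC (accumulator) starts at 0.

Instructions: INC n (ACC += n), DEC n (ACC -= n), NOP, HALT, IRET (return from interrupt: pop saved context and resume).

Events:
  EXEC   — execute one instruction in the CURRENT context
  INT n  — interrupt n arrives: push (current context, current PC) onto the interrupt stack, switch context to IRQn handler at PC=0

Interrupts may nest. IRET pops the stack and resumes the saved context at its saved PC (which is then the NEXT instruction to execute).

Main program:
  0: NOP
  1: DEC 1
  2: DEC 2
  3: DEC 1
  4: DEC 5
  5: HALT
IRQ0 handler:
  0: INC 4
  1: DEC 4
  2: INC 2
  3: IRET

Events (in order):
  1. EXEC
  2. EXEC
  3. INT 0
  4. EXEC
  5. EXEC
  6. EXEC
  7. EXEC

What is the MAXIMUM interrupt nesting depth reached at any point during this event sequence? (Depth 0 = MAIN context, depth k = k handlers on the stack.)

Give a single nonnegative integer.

Event 1 (EXEC): [MAIN] PC=0: NOP [depth=0]
Event 2 (EXEC): [MAIN] PC=1: DEC 1 -> ACC=-1 [depth=0]
Event 3 (INT 0): INT 0 arrives: push (MAIN, PC=2), enter IRQ0 at PC=0 (depth now 1) [depth=1]
Event 4 (EXEC): [IRQ0] PC=0: INC 4 -> ACC=3 [depth=1]
Event 5 (EXEC): [IRQ0] PC=1: DEC 4 -> ACC=-1 [depth=1]
Event 6 (EXEC): [IRQ0] PC=2: INC 2 -> ACC=1 [depth=1]
Event 7 (EXEC): [IRQ0] PC=3: IRET -> resume MAIN at PC=2 (depth now 0) [depth=0]
Max depth observed: 1

Answer: 1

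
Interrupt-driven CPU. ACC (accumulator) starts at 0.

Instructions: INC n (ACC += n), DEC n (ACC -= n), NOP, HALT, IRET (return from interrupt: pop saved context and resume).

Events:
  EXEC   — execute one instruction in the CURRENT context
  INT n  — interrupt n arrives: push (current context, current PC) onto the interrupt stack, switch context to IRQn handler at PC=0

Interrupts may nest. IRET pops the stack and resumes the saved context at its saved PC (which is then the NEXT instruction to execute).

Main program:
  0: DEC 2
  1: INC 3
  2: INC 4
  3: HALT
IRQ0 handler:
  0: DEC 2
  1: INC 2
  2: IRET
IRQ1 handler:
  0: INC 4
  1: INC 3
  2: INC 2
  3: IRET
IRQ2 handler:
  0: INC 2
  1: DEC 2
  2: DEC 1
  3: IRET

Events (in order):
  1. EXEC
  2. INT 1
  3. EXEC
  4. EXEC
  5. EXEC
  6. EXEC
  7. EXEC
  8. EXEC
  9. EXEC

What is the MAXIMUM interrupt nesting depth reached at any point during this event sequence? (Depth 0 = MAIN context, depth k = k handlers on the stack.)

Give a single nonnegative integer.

Answer: 1

Derivation:
Event 1 (EXEC): [MAIN] PC=0: DEC 2 -> ACC=-2 [depth=0]
Event 2 (INT 1): INT 1 arrives: push (MAIN, PC=1), enter IRQ1 at PC=0 (depth now 1) [depth=1]
Event 3 (EXEC): [IRQ1] PC=0: INC 4 -> ACC=2 [depth=1]
Event 4 (EXEC): [IRQ1] PC=1: INC 3 -> ACC=5 [depth=1]
Event 5 (EXEC): [IRQ1] PC=2: INC 2 -> ACC=7 [depth=1]
Event 6 (EXEC): [IRQ1] PC=3: IRET -> resume MAIN at PC=1 (depth now 0) [depth=0]
Event 7 (EXEC): [MAIN] PC=1: INC 3 -> ACC=10 [depth=0]
Event 8 (EXEC): [MAIN] PC=2: INC 4 -> ACC=14 [depth=0]
Event 9 (EXEC): [MAIN] PC=3: HALT [depth=0]
Max depth observed: 1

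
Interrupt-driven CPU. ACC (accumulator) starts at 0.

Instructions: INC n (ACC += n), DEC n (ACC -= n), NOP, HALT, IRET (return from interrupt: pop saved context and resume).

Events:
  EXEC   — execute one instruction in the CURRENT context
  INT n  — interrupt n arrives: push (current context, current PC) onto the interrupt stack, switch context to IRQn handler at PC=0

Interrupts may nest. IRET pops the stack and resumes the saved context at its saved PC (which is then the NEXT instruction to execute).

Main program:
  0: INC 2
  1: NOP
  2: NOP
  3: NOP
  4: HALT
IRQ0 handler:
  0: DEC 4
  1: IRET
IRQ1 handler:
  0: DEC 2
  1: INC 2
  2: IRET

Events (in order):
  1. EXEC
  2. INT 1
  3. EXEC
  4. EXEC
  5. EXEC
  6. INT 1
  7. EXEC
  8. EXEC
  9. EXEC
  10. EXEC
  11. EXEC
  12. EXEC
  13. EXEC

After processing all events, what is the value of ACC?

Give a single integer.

Event 1 (EXEC): [MAIN] PC=0: INC 2 -> ACC=2
Event 2 (INT 1): INT 1 arrives: push (MAIN, PC=1), enter IRQ1 at PC=0 (depth now 1)
Event 3 (EXEC): [IRQ1] PC=0: DEC 2 -> ACC=0
Event 4 (EXEC): [IRQ1] PC=1: INC 2 -> ACC=2
Event 5 (EXEC): [IRQ1] PC=2: IRET -> resume MAIN at PC=1 (depth now 0)
Event 6 (INT 1): INT 1 arrives: push (MAIN, PC=1), enter IRQ1 at PC=0 (depth now 1)
Event 7 (EXEC): [IRQ1] PC=0: DEC 2 -> ACC=0
Event 8 (EXEC): [IRQ1] PC=1: INC 2 -> ACC=2
Event 9 (EXEC): [IRQ1] PC=2: IRET -> resume MAIN at PC=1 (depth now 0)
Event 10 (EXEC): [MAIN] PC=1: NOP
Event 11 (EXEC): [MAIN] PC=2: NOP
Event 12 (EXEC): [MAIN] PC=3: NOP
Event 13 (EXEC): [MAIN] PC=4: HALT

Answer: 2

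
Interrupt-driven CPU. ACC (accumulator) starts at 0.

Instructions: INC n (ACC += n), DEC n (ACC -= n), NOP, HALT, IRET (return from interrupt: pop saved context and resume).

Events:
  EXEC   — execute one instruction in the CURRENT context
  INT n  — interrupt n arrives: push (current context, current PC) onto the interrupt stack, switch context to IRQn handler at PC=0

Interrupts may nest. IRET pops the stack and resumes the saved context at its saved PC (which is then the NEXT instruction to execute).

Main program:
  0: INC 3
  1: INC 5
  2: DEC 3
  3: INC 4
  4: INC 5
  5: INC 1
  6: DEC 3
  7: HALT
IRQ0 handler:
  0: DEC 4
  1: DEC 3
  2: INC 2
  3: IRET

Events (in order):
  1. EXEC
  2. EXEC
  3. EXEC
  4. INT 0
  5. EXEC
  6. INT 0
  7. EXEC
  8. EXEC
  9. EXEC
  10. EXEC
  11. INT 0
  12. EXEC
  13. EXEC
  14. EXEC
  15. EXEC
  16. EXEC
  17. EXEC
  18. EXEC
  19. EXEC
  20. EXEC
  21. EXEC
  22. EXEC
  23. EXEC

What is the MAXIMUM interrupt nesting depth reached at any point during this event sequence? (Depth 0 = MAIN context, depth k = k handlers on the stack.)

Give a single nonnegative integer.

Event 1 (EXEC): [MAIN] PC=0: INC 3 -> ACC=3 [depth=0]
Event 2 (EXEC): [MAIN] PC=1: INC 5 -> ACC=8 [depth=0]
Event 3 (EXEC): [MAIN] PC=2: DEC 3 -> ACC=5 [depth=0]
Event 4 (INT 0): INT 0 arrives: push (MAIN, PC=3), enter IRQ0 at PC=0 (depth now 1) [depth=1]
Event 5 (EXEC): [IRQ0] PC=0: DEC 4 -> ACC=1 [depth=1]
Event 6 (INT 0): INT 0 arrives: push (IRQ0, PC=1), enter IRQ0 at PC=0 (depth now 2) [depth=2]
Event 7 (EXEC): [IRQ0] PC=0: DEC 4 -> ACC=-3 [depth=2]
Event 8 (EXEC): [IRQ0] PC=1: DEC 3 -> ACC=-6 [depth=2]
Event 9 (EXEC): [IRQ0] PC=2: INC 2 -> ACC=-4 [depth=2]
Event 10 (EXEC): [IRQ0] PC=3: IRET -> resume IRQ0 at PC=1 (depth now 1) [depth=1]
Event 11 (INT 0): INT 0 arrives: push (IRQ0, PC=1), enter IRQ0 at PC=0 (depth now 2) [depth=2]
Event 12 (EXEC): [IRQ0] PC=0: DEC 4 -> ACC=-8 [depth=2]
Event 13 (EXEC): [IRQ0] PC=1: DEC 3 -> ACC=-11 [depth=2]
Event 14 (EXEC): [IRQ0] PC=2: INC 2 -> ACC=-9 [depth=2]
Event 15 (EXEC): [IRQ0] PC=3: IRET -> resume IRQ0 at PC=1 (depth now 1) [depth=1]
Event 16 (EXEC): [IRQ0] PC=1: DEC 3 -> ACC=-12 [depth=1]
Event 17 (EXEC): [IRQ0] PC=2: INC 2 -> ACC=-10 [depth=1]
Event 18 (EXEC): [IRQ0] PC=3: IRET -> resume MAIN at PC=3 (depth now 0) [depth=0]
Event 19 (EXEC): [MAIN] PC=3: INC 4 -> ACC=-6 [depth=0]
Event 20 (EXEC): [MAIN] PC=4: INC 5 -> ACC=-1 [depth=0]
Event 21 (EXEC): [MAIN] PC=5: INC 1 -> ACC=0 [depth=0]
Event 22 (EXEC): [MAIN] PC=6: DEC 3 -> ACC=-3 [depth=0]
Event 23 (EXEC): [MAIN] PC=7: HALT [depth=0]
Max depth observed: 2

Answer: 2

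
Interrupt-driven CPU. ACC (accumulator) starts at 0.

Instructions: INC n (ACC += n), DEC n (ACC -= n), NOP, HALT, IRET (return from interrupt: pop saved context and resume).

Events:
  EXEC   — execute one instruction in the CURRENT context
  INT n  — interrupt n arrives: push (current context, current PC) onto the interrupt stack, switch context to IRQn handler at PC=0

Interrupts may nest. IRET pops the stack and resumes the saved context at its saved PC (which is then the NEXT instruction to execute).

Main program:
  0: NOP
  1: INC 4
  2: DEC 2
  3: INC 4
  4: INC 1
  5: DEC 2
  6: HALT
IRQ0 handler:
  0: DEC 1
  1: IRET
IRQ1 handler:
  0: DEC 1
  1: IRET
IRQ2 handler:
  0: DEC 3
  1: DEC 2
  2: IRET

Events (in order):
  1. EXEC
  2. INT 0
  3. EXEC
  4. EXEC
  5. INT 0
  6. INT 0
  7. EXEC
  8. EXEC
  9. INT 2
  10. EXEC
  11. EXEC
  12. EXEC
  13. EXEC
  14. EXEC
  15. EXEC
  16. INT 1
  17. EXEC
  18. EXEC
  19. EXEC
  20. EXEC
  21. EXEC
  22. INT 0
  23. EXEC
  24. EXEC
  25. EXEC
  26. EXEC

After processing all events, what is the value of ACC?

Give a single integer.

Event 1 (EXEC): [MAIN] PC=0: NOP
Event 2 (INT 0): INT 0 arrives: push (MAIN, PC=1), enter IRQ0 at PC=0 (depth now 1)
Event 3 (EXEC): [IRQ0] PC=0: DEC 1 -> ACC=-1
Event 4 (EXEC): [IRQ0] PC=1: IRET -> resume MAIN at PC=1 (depth now 0)
Event 5 (INT 0): INT 0 arrives: push (MAIN, PC=1), enter IRQ0 at PC=0 (depth now 1)
Event 6 (INT 0): INT 0 arrives: push (IRQ0, PC=0), enter IRQ0 at PC=0 (depth now 2)
Event 7 (EXEC): [IRQ0] PC=0: DEC 1 -> ACC=-2
Event 8 (EXEC): [IRQ0] PC=1: IRET -> resume IRQ0 at PC=0 (depth now 1)
Event 9 (INT 2): INT 2 arrives: push (IRQ0, PC=0), enter IRQ2 at PC=0 (depth now 2)
Event 10 (EXEC): [IRQ2] PC=0: DEC 3 -> ACC=-5
Event 11 (EXEC): [IRQ2] PC=1: DEC 2 -> ACC=-7
Event 12 (EXEC): [IRQ2] PC=2: IRET -> resume IRQ0 at PC=0 (depth now 1)
Event 13 (EXEC): [IRQ0] PC=0: DEC 1 -> ACC=-8
Event 14 (EXEC): [IRQ0] PC=1: IRET -> resume MAIN at PC=1 (depth now 0)
Event 15 (EXEC): [MAIN] PC=1: INC 4 -> ACC=-4
Event 16 (INT 1): INT 1 arrives: push (MAIN, PC=2), enter IRQ1 at PC=0 (depth now 1)
Event 17 (EXEC): [IRQ1] PC=0: DEC 1 -> ACC=-5
Event 18 (EXEC): [IRQ1] PC=1: IRET -> resume MAIN at PC=2 (depth now 0)
Event 19 (EXEC): [MAIN] PC=2: DEC 2 -> ACC=-7
Event 20 (EXEC): [MAIN] PC=3: INC 4 -> ACC=-3
Event 21 (EXEC): [MAIN] PC=4: INC 1 -> ACC=-2
Event 22 (INT 0): INT 0 arrives: push (MAIN, PC=5), enter IRQ0 at PC=0 (depth now 1)
Event 23 (EXEC): [IRQ0] PC=0: DEC 1 -> ACC=-3
Event 24 (EXEC): [IRQ0] PC=1: IRET -> resume MAIN at PC=5 (depth now 0)
Event 25 (EXEC): [MAIN] PC=5: DEC 2 -> ACC=-5
Event 26 (EXEC): [MAIN] PC=6: HALT

Answer: -5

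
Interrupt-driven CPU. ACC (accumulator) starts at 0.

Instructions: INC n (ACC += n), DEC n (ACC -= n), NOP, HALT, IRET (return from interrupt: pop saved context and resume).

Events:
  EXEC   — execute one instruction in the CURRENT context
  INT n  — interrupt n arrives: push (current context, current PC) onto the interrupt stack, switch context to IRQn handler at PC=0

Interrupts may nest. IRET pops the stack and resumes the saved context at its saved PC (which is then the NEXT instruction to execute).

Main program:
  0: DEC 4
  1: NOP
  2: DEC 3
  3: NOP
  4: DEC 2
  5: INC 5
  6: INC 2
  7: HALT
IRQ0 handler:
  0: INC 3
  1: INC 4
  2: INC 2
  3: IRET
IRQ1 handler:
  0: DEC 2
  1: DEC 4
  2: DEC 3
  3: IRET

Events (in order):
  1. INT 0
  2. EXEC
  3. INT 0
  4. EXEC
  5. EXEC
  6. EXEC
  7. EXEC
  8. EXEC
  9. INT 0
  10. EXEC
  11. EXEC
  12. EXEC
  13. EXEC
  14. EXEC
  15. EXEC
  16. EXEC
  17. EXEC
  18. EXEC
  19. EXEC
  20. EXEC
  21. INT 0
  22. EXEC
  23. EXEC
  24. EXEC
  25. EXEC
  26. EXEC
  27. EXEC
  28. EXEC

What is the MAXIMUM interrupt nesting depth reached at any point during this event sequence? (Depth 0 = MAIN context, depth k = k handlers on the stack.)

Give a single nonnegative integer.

Answer: 2

Derivation:
Event 1 (INT 0): INT 0 arrives: push (MAIN, PC=0), enter IRQ0 at PC=0 (depth now 1) [depth=1]
Event 2 (EXEC): [IRQ0] PC=0: INC 3 -> ACC=3 [depth=1]
Event 3 (INT 0): INT 0 arrives: push (IRQ0, PC=1), enter IRQ0 at PC=0 (depth now 2) [depth=2]
Event 4 (EXEC): [IRQ0] PC=0: INC 3 -> ACC=6 [depth=2]
Event 5 (EXEC): [IRQ0] PC=1: INC 4 -> ACC=10 [depth=2]
Event 6 (EXEC): [IRQ0] PC=2: INC 2 -> ACC=12 [depth=2]
Event 7 (EXEC): [IRQ0] PC=3: IRET -> resume IRQ0 at PC=1 (depth now 1) [depth=1]
Event 8 (EXEC): [IRQ0] PC=1: INC 4 -> ACC=16 [depth=1]
Event 9 (INT 0): INT 0 arrives: push (IRQ0, PC=2), enter IRQ0 at PC=0 (depth now 2) [depth=2]
Event 10 (EXEC): [IRQ0] PC=0: INC 3 -> ACC=19 [depth=2]
Event 11 (EXEC): [IRQ0] PC=1: INC 4 -> ACC=23 [depth=2]
Event 12 (EXEC): [IRQ0] PC=2: INC 2 -> ACC=25 [depth=2]
Event 13 (EXEC): [IRQ0] PC=3: IRET -> resume IRQ0 at PC=2 (depth now 1) [depth=1]
Event 14 (EXEC): [IRQ0] PC=2: INC 2 -> ACC=27 [depth=1]
Event 15 (EXEC): [IRQ0] PC=3: IRET -> resume MAIN at PC=0 (depth now 0) [depth=0]
Event 16 (EXEC): [MAIN] PC=0: DEC 4 -> ACC=23 [depth=0]
Event 17 (EXEC): [MAIN] PC=1: NOP [depth=0]
Event 18 (EXEC): [MAIN] PC=2: DEC 3 -> ACC=20 [depth=0]
Event 19 (EXEC): [MAIN] PC=3: NOP [depth=0]
Event 20 (EXEC): [MAIN] PC=4: DEC 2 -> ACC=18 [depth=0]
Event 21 (INT 0): INT 0 arrives: push (MAIN, PC=5), enter IRQ0 at PC=0 (depth now 1) [depth=1]
Event 22 (EXEC): [IRQ0] PC=0: INC 3 -> ACC=21 [depth=1]
Event 23 (EXEC): [IRQ0] PC=1: INC 4 -> ACC=25 [depth=1]
Event 24 (EXEC): [IRQ0] PC=2: INC 2 -> ACC=27 [depth=1]
Event 25 (EXEC): [IRQ0] PC=3: IRET -> resume MAIN at PC=5 (depth now 0) [depth=0]
Event 26 (EXEC): [MAIN] PC=5: INC 5 -> ACC=32 [depth=0]
Event 27 (EXEC): [MAIN] PC=6: INC 2 -> ACC=34 [depth=0]
Event 28 (EXEC): [MAIN] PC=7: HALT [depth=0]
Max depth observed: 2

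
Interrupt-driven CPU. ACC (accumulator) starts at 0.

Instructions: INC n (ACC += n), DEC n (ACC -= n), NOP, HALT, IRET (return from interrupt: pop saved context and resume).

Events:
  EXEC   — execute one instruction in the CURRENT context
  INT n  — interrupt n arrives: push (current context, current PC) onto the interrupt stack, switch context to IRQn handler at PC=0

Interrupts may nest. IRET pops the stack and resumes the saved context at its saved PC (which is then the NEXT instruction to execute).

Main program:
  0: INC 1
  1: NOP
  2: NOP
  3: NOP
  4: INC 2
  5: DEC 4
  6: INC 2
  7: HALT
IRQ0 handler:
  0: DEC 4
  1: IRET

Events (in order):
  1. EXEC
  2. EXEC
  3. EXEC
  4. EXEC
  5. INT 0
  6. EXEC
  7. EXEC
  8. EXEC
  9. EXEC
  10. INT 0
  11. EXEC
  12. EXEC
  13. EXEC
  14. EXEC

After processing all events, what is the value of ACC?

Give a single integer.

Event 1 (EXEC): [MAIN] PC=0: INC 1 -> ACC=1
Event 2 (EXEC): [MAIN] PC=1: NOP
Event 3 (EXEC): [MAIN] PC=2: NOP
Event 4 (EXEC): [MAIN] PC=3: NOP
Event 5 (INT 0): INT 0 arrives: push (MAIN, PC=4), enter IRQ0 at PC=0 (depth now 1)
Event 6 (EXEC): [IRQ0] PC=0: DEC 4 -> ACC=-3
Event 7 (EXEC): [IRQ0] PC=1: IRET -> resume MAIN at PC=4 (depth now 0)
Event 8 (EXEC): [MAIN] PC=4: INC 2 -> ACC=-1
Event 9 (EXEC): [MAIN] PC=5: DEC 4 -> ACC=-5
Event 10 (INT 0): INT 0 arrives: push (MAIN, PC=6), enter IRQ0 at PC=0 (depth now 1)
Event 11 (EXEC): [IRQ0] PC=0: DEC 4 -> ACC=-9
Event 12 (EXEC): [IRQ0] PC=1: IRET -> resume MAIN at PC=6 (depth now 0)
Event 13 (EXEC): [MAIN] PC=6: INC 2 -> ACC=-7
Event 14 (EXEC): [MAIN] PC=7: HALT

Answer: -7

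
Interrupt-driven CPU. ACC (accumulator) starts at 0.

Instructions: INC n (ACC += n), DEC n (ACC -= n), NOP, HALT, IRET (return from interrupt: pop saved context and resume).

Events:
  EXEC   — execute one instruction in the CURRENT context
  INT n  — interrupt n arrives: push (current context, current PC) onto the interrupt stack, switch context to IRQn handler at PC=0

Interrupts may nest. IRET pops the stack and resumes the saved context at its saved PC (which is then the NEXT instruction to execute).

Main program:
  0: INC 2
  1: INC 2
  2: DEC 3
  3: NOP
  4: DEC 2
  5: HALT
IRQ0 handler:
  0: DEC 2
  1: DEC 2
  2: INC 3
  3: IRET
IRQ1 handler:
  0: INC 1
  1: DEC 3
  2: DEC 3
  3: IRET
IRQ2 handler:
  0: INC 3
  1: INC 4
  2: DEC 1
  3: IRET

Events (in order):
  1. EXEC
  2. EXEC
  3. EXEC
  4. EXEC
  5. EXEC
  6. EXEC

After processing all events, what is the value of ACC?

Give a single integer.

Event 1 (EXEC): [MAIN] PC=0: INC 2 -> ACC=2
Event 2 (EXEC): [MAIN] PC=1: INC 2 -> ACC=4
Event 3 (EXEC): [MAIN] PC=2: DEC 3 -> ACC=1
Event 4 (EXEC): [MAIN] PC=3: NOP
Event 5 (EXEC): [MAIN] PC=4: DEC 2 -> ACC=-1
Event 6 (EXEC): [MAIN] PC=5: HALT

Answer: -1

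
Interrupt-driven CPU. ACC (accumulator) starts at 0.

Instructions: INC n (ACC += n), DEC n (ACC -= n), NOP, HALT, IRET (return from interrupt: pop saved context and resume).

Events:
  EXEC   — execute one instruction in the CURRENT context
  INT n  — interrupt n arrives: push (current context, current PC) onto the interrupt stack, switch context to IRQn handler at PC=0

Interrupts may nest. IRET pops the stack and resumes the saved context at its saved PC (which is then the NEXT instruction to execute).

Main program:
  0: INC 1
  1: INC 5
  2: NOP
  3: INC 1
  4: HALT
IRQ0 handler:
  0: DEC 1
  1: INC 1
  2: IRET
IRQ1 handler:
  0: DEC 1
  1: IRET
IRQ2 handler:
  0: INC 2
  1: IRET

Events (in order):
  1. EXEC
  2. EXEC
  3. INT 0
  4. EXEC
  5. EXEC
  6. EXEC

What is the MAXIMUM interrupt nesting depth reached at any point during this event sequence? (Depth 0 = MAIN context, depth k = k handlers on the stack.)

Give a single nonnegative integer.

Answer: 1

Derivation:
Event 1 (EXEC): [MAIN] PC=0: INC 1 -> ACC=1 [depth=0]
Event 2 (EXEC): [MAIN] PC=1: INC 5 -> ACC=6 [depth=0]
Event 3 (INT 0): INT 0 arrives: push (MAIN, PC=2), enter IRQ0 at PC=0 (depth now 1) [depth=1]
Event 4 (EXEC): [IRQ0] PC=0: DEC 1 -> ACC=5 [depth=1]
Event 5 (EXEC): [IRQ0] PC=1: INC 1 -> ACC=6 [depth=1]
Event 6 (EXEC): [IRQ0] PC=2: IRET -> resume MAIN at PC=2 (depth now 0) [depth=0]
Max depth observed: 1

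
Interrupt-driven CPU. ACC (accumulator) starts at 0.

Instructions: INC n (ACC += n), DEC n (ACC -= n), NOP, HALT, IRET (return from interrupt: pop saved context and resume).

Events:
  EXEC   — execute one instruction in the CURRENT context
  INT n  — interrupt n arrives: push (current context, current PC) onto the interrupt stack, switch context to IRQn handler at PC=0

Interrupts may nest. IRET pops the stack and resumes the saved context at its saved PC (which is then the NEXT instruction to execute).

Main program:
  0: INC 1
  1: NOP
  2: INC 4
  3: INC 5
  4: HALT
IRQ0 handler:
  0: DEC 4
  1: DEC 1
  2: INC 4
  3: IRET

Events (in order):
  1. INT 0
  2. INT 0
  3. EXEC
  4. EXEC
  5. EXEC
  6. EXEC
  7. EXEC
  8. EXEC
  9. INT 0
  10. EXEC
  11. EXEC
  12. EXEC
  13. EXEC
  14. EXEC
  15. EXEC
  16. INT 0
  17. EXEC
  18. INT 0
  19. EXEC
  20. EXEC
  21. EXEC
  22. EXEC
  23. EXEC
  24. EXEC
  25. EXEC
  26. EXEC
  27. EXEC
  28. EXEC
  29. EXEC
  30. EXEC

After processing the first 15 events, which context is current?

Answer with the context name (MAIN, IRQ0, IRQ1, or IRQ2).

Event 1 (INT 0): INT 0 arrives: push (MAIN, PC=0), enter IRQ0 at PC=0 (depth now 1)
Event 2 (INT 0): INT 0 arrives: push (IRQ0, PC=0), enter IRQ0 at PC=0 (depth now 2)
Event 3 (EXEC): [IRQ0] PC=0: DEC 4 -> ACC=-4
Event 4 (EXEC): [IRQ0] PC=1: DEC 1 -> ACC=-5
Event 5 (EXEC): [IRQ0] PC=2: INC 4 -> ACC=-1
Event 6 (EXEC): [IRQ0] PC=3: IRET -> resume IRQ0 at PC=0 (depth now 1)
Event 7 (EXEC): [IRQ0] PC=0: DEC 4 -> ACC=-5
Event 8 (EXEC): [IRQ0] PC=1: DEC 1 -> ACC=-6
Event 9 (INT 0): INT 0 arrives: push (IRQ0, PC=2), enter IRQ0 at PC=0 (depth now 2)
Event 10 (EXEC): [IRQ0] PC=0: DEC 4 -> ACC=-10
Event 11 (EXEC): [IRQ0] PC=1: DEC 1 -> ACC=-11
Event 12 (EXEC): [IRQ0] PC=2: INC 4 -> ACC=-7
Event 13 (EXEC): [IRQ0] PC=3: IRET -> resume IRQ0 at PC=2 (depth now 1)
Event 14 (EXEC): [IRQ0] PC=2: INC 4 -> ACC=-3
Event 15 (EXEC): [IRQ0] PC=3: IRET -> resume MAIN at PC=0 (depth now 0)

Answer: MAIN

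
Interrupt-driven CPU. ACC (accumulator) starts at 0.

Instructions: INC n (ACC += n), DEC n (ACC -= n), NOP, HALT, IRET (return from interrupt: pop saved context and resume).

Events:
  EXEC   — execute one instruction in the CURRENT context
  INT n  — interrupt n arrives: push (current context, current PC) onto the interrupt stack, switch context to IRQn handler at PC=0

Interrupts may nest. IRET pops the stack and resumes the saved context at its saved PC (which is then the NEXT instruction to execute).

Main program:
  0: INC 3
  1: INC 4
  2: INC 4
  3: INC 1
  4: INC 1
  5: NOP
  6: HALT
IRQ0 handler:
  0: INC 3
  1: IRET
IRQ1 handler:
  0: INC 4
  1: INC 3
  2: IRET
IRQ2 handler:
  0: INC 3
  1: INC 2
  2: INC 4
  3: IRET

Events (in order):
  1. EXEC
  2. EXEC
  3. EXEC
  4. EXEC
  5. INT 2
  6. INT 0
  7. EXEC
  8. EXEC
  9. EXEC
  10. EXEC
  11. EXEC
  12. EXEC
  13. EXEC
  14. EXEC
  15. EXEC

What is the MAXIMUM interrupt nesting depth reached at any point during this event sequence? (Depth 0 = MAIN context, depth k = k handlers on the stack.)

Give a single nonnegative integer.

Answer: 2

Derivation:
Event 1 (EXEC): [MAIN] PC=0: INC 3 -> ACC=3 [depth=0]
Event 2 (EXEC): [MAIN] PC=1: INC 4 -> ACC=7 [depth=0]
Event 3 (EXEC): [MAIN] PC=2: INC 4 -> ACC=11 [depth=0]
Event 4 (EXEC): [MAIN] PC=3: INC 1 -> ACC=12 [depth=0]
Event 5 (INT 2): INT 2 arrives: push (MAIN, PC=4), enter IRQ2 at PC=0 (depth now 1) [depth=1]
Event 6 (INT 0): INT 0 arrives: push (IRQ2, PC=0), enter IRQ0 at PC=0 (depth now 2) [depth=2]
Event 7 (EXEC): [IRQ0] PC=0: INC 3 -> ACC=15 [depth=2]
Event 8 (EXEC): [IRQ0] PC=1: IRET -> resume IRQ2 at PC=0 (depth now 1) [depth=1]
Event 9 (EXEC): [IRQ2] PC=0: INC 3 -> ACC=18 [depth=1]
Event 10 (EXEC): [IRQ2] PC=1: INC 2 -> ACC=20 [depth=1]
Event 11 (EXEC): [IRQ2] PC=2: INC 4 -> ACC=24 [depth=1]
Event 12 (EXEC): [IRQ2] PC=3: IRET -> resume MAIN at PC=4 (depth now 0) [depth=0]
Event 13 (EXEC): [MAIN] PC=4: INC 1 -> ACC=25 [depth=0]
Event 14 (EXEC): [MAIN] PC=5: NOP [depth=0]
Event 15 (EXEC): [MAIN] PC=6: HALT [depth=0]
Max depth observed: 2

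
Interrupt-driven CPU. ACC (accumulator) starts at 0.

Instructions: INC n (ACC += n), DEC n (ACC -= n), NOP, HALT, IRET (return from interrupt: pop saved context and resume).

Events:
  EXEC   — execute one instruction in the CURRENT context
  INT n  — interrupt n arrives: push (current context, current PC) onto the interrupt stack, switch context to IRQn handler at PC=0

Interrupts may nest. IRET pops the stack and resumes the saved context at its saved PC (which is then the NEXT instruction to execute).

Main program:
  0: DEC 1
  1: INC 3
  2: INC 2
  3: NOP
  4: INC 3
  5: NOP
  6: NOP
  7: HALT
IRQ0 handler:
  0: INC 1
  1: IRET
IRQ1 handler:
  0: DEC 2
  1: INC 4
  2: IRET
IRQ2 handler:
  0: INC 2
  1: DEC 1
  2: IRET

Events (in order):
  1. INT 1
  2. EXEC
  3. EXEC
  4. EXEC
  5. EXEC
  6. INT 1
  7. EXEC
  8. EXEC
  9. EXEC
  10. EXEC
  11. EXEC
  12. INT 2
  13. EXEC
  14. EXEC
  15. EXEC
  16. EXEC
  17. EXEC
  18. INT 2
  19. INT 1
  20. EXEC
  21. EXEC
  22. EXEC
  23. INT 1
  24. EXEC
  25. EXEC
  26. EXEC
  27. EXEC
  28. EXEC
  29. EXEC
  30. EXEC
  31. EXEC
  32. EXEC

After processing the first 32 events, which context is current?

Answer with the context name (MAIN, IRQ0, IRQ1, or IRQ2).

Event 1 (INT 1): INT 1 arrives: push (MAIN, PC=0), enter IRQ1 at PC=0 (depth now 1)
Event 2 (EXEC): [IRQ1] PC=0: DEC 2 -> ACC=-2
Event 3 (EXEC): [IRQ1] PC=1: INC 4 -> ACC=2
Event 4 (EXEC): [IRQ1] PC=2: IRET -> resume MAIN at PC=0 (depth now 0)
Event 5 (EXEC): [MAIN] PC=0: DEC 1 -> ACC=1
Event 6 (INT 1): INT 1 arrives: push (MAIN, PC=1), enter IRQ1 at PC=0 (depth now 1)
Event 7 (EXEC): [IRQ1] PC=0: DEC 2 -> ACC=-1
Event 8 (EXEC): [IRQ1] PC=1: INC 4 -> ACC=3
Event 9 (EXEC): [IRQ1] PC=2: IRET -> resume MAIN at PC=1 (depth now 0)
Event 10 (EXEC): [MAIN] PC=1: INC 3 -> ACC=6
Event 11 (EXEC): [MAIN] PC=2: INC 2 -> ACC=8
Event 12 (INT 2): INT 2 arrives: push (MAIN, PC=3), enter IRQ2 at PC=0 (depth now 1)
Event 13 (EXEC): [IRQ2] PC=0: INC 2 -> ACC=10
Event 14 (EXEC): [IRQ2] PC=1: DEC 1 -> ACC=9
Event 15 (EXEC): [IRQ2] PC=2: IRET -> resume MAIN at PC=3 (depth now 0)
Event 16 (EXEC): [MAIN] PC=3: NOP
Event 17 (EXEC): [MAIN] PC=4: INC 3 -> ACC=12
Event 18 (INT 2): INT 2 arrives: push (MAIN, PC=5), enter IRQ2 at PC=0 (depth now 1)
Event 19 (INT 1): INT 1 arrives: push (IRQ2, PC=0), enter IRQ1 at PC=0 (depth now 2)
Event 20 (EXEC): [IRQ1] PC=0: DEC 2 -> ACC=10
Event 21 (EXEC): [IRQ1] PC=1: INC 4 -> ACC=14
Event 22 (EXEC): [IRQ1] PC=2: IRET -> resume IRQ2 at PC=0 (depth now 1)
Event 23 (INT 1): INT 1 arrives: push (IRQ2, PC=0), enter IRQ1 at PC=0 (depth now 2)
Event 24 (EXEC): [IRQ1] PC=0: DEC 2 -> ACC=12
Event 25 (EXEC): [IRQ1] PC=1: INC 4 -> ACC=16
Event 26 (EXEC): [IRQ1] PC=2: IRET -> resume IRQ2 at PC=0 (depth now 1)
Event 27 (EXEC): [IRQ2] PC=0: INC 2 -> ACC=18
Event 28 (EXEC): [IRQ2] PC=1: DEC 1 -> ACC=17
Event 29 (EXEC): [IRQ2] PC=2: IRET -> resume MAIN at PC=5 (depth now 0)
Event 30 (EXEC): [MAIN] PC=5: NOP
Event 31 (EXEC): [MAIN] PC=6: NOP
Event 32 (EXEC): [MAIN] PC=7: HALT

Answer: MAIN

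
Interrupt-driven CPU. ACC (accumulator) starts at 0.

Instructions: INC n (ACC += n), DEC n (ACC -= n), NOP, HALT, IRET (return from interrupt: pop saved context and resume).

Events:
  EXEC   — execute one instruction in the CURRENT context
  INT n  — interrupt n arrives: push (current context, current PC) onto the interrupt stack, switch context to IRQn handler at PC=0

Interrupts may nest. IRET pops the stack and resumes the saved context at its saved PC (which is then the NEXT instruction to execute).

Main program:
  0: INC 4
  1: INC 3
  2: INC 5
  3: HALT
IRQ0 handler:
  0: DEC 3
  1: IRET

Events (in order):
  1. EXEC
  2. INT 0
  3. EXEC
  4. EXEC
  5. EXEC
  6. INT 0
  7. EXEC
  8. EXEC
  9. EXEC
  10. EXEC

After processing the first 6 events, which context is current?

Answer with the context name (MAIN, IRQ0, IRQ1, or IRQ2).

Answer: IRQ0

Derivation:
Event 1 (EXEC): [MAIN] PC=0: INC 4 -> ACC=4
Event 2 (INT 0): INT 0 arrives: push (MAIN, PC=1), enter IRQ0 at PC=0 (depth now 1)
Event 3 (EXEC): [IRQ0] PC=0: DEC 3 -> ACC=1
Event 4 (EXEC): [IRQ0] PC=1: IRET -> resume MAIN at PC=1 (depth now 0)
Event 5 (EXEC): [MAIN] PC=1: INC 3 -> ACC=4
Event 6 (INT 0): INT 0 arrives: push (MAIN, PC=2), enter IRQ0 at PC=0 (depth now 1)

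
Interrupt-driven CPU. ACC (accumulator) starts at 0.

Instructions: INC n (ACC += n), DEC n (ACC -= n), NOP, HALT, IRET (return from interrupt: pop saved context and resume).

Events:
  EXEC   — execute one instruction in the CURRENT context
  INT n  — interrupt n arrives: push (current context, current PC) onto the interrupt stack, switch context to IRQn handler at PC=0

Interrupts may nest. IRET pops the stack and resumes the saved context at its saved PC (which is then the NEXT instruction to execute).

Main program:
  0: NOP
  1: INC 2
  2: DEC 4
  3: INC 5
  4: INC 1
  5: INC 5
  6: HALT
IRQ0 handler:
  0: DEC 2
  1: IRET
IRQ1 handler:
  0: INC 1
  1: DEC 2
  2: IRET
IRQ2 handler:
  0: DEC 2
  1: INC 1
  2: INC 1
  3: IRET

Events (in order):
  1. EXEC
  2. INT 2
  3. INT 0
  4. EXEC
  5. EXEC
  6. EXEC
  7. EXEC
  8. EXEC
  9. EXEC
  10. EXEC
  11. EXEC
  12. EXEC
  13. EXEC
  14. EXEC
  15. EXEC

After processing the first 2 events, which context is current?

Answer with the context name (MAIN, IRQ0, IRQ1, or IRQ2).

Answer: IRQ2

Derivation:
Event 1 (EXEC): [MAIN] PC=0: NOP
Event 2 (INT 2): INT 2 arrives: push (MAIN, PC=1), enter IRQ2 at PC=0 (depth now 1)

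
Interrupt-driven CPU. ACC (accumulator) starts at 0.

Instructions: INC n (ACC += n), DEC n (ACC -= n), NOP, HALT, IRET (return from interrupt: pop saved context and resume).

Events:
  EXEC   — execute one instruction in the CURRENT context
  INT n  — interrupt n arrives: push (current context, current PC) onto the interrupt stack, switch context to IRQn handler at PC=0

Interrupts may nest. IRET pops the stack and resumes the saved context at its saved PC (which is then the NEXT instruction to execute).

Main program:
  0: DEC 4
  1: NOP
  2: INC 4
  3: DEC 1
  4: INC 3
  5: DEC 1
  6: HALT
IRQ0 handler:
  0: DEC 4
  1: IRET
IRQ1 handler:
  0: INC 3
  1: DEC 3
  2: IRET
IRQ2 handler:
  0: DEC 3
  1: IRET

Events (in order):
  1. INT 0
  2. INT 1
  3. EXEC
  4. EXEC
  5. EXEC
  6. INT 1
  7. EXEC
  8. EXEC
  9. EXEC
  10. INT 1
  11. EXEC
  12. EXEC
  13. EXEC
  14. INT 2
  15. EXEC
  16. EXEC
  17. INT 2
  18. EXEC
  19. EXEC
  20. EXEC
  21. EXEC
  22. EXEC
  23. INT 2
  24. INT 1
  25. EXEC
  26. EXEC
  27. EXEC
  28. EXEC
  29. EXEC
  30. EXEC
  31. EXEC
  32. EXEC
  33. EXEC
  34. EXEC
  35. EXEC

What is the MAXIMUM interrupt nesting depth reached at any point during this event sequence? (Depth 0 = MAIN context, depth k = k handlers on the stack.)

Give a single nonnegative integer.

Answer: 2

Derivation:
Event 1 (INT 0): INT 0 arrives: push (MAIN, PC=0), enter IRQ0 at PC=0 (depth now 1) [depth=1]
Event 2 (INT 1): INT 1 arrives: push (IRQ0, PC=0), enter IRQ1 at PC=0 (depth now 2) [depth=2]
Event 3 (EXEC): [IRQ1] PC=0: INC 3 -> ACC=3 [depth=2]
Event 4 (EXEC): [IRQ1] PC=1: DEC 3 -> ACC=0 [depth=2]
Event 5 (EXEC): [IRQ1] PC=2: IRET -> resume IRQ0 at PC=0 (depth now 1) [depth=1]
Event 6 (INT 1): INT 1 arrives: push (IRQ0, PC=0), enter IRQ1 at PC=0 (depth now 2) [depth=2]
Event 7 (EXEC): [IRQ1] PC=0: INC 3 -> ACC=3 [depth=2]
Event 8 (EXEC): [IRQ1] PC=1: DEC 3 -> ACC=0 [depth=2]
Event 9 (EXEC): [IRQ1] PC=2: IRET -> resume IRQ0 at PC=0 (depth now 1) [depth=1]
Event 10 (INT 1): INT 1 arrives: push (IRQ0, PC=0), enter IRQ1 at PC=0 (depth now 2) [depth=2]
Event 11 (EXEC): [IRQ1] PC=0: INC 3 -> ACC=3 [depth=2]
Event 12 (EXEC): [IRQ1] PC=1: DEC 3 -> ACC=0 [depth=2]
Event 13 (EXEC): [IRQ1] PC=2: IRET -> resume IRQ0 at PC=0 (depth now 1) [depth=1]
Event 14 (INT 2): INT 2 arrives: push (IRQ0, PC=0), enter IRQ2 at PC=0 (depth now 2) [depth=2]
Event 15 (EXEC): [IRQ2] PC=0: DEC 3 -> ACC=-3 [depth=2]
Event 16 (EXEC): [IRQ2] PC=1: IRET -> resume IRQ0 at PC=0 (depth now 1) [depth=1]
Event 17 (INT 2): INT 2 arrives: push (IRQ0, PC=0), enter IRQ2 at PC=0 (depth now 2) [depth=2]
Event 18 (EXEC): [IRQ2] PC=0: DEC 3 -> ACC=-6 [depth=2]
Event 19 (EXEC): [IRQ2] PC=1: IRET -> resume IRQ0 at PC=0 (depth now 1) [depth=1]
Event 20 (EXEC): [IRQ0] PC=0: DEC 4 -> ACC=-10 [depth=1]
Event 21 (EXEC): [IRQ0] PC=1: IRET -> resume MAIN at PC=0 (depth now 0) [depth=0]
Event 22 (EXEC): [MAIN] PC=0: DEC 4 -> ACC=-14 [depth=0]
Event 23 (INT 2): INT 2 arrives: push (MAIN, PC=1), enter IRQ2 at PC=0 (depth now 1) [depth=1]
Event 24 (INT 1): INT 1 arrives: push (IRQ2, PC=0), enter IRQ1 at PC=0 (depth now 2) [depth=2]
Event 25 (EXEC): [IRQ1] PC=0: INC 3 -> ACC=-11 [depth=2]
Event 26 (EXEC): [IRQ1] PC=1: DEC 3 -> ACC=-14 [depth=2]
Event 27 (EXEC): [IRQ1] PC=2: IRET -> resume IRQ2 at PC=0 (depth now 1) [depth=1]
Event 28 (EXEC): [IRQ2] PC=0: DEC 3 -> ACC=-17 [depth=1]
Event 29 (EXEC): [IRQ2] PC=1: IRET -> resume MAIN at PC=1 (depth now 0) [depth=0]
Event 30 (EXEC): [MAIN] PC=1: NOP [depth=0]
Event 31 (EXEC): [MAIN] PC=2: INC 4 -> ACC=-13 [depth=0]
Event 32 (EXEC): [MAIN] PC=3: DEC 1 -> ACC=-14 [depth=0]
Event 33 (EXEC): [MAIN] PC=4: INC 3 -> ACC=-11 [depth=0]
Event 34 (EXEC): [MAIN] PC=5: DEC 1 -> ACC=-12 [depth=0]
Event 35 (EXEC): [MAIN] PC=6: HALT [depth=0]
Max depth observed: 2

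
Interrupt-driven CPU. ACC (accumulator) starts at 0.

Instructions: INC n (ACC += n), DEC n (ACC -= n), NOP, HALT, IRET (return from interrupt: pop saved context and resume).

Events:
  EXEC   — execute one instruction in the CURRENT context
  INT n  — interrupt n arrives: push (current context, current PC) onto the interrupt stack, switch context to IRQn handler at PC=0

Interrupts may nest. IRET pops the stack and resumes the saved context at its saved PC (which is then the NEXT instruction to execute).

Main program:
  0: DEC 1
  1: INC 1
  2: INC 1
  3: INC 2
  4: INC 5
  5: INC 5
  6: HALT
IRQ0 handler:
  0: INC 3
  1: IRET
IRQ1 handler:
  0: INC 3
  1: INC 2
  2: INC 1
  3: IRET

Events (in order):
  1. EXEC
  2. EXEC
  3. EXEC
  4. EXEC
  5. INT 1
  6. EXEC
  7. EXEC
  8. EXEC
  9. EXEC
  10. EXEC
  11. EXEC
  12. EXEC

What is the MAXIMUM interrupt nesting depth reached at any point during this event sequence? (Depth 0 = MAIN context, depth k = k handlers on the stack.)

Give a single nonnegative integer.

Event 1 (EXEC): [MAIN] PC=0: DEC 1 -> ACC=-1 [depth=0]
Event 2 (EXEC): [MAIN] PC=1: INC 1 -> ACC=0 [depth=0]
Event 3 (EXEC): [MAIN] PC=2: INC 1 -> ACC=1 [depth=0]
Event 4 (EXEC): [MAIN] PC=3: INC 2 -> ACC=3 [depth=0]
Event 5 (INT 1): INT 1 arrives: push (MAIN, PC=4), enter IRQ1 at PC=0 (depth now 1) [depth=1]
Event 6 (EXEC): [IRQ1] PC=0: INC 3 -> ACC=6 [depth=1]
Event 7 (EXEC): [IRQ1] PC=1: INC 2 -> ACC=8 [depth=1]
Event 8 (EXEC): [IRQ1] PC=2: INC 1 -> ACC=9 [depth=1]
Event 9 (EXEC): [IRQ1] PC=3: IRET -> resume MAIN at PC=4 (depth now 0) [depth=0]
Event 10 (EXEC): [MAIN] PC=4: INC 5 -> ACC=14 [depth=0]
Event 11 (EXEC): [MAIN] PC=5: INC 5 -> ACC=19 [depth=0]
Event 12 (EXEC): [MAIN] PC=6: HALT [depth=0]
Max depth observed: 1

Answer: 1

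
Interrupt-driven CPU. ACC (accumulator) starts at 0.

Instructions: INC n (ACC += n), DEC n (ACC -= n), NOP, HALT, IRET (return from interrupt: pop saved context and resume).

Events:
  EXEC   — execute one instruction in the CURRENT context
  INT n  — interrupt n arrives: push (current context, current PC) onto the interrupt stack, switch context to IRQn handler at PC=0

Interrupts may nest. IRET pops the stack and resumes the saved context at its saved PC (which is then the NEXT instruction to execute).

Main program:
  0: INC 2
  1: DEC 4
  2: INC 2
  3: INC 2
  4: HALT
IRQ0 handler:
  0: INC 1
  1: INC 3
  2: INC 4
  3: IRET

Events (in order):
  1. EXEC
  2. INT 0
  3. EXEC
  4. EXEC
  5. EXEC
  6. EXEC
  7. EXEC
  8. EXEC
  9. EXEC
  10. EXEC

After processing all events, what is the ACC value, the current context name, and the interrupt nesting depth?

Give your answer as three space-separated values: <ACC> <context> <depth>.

Answer: 10 MAIN 0

Derivation:
Event 1 (EXEC): [MAIN] PC=0: INC 2 -> ACC=2
Event 2 (INT 0): INT 0 arrives: push (MAIN, PC=1), enter IRQ0 at PC=0 (depth now 1)
Event 3 (EXEC): [IRQ0] PC=0: INC 1 -> ACC=3
Event 4 (EXEC): [IRQ0] PC=1: INC 3 -> ACC=6
Event 5 (EXEC): [IRQ0] PC=2: INC 4 -> ACC=10
Event 6 (EXEC): [IRQ0] PC=3: IRET -> resume MAIN at PC=1 (depth now 0)
Event 7 (EXEC): [MAIN] PC=1: DEC 4 -> ACC=6
Event 8 (EXEC): [MAIN] PC=2: INC 2 -> ACC=8
Event 9 (EXEC): [MAIN] PC=3: INC 2 -> ACC=10
Event 10 (EXEC): [MAIN] PC=4: HALT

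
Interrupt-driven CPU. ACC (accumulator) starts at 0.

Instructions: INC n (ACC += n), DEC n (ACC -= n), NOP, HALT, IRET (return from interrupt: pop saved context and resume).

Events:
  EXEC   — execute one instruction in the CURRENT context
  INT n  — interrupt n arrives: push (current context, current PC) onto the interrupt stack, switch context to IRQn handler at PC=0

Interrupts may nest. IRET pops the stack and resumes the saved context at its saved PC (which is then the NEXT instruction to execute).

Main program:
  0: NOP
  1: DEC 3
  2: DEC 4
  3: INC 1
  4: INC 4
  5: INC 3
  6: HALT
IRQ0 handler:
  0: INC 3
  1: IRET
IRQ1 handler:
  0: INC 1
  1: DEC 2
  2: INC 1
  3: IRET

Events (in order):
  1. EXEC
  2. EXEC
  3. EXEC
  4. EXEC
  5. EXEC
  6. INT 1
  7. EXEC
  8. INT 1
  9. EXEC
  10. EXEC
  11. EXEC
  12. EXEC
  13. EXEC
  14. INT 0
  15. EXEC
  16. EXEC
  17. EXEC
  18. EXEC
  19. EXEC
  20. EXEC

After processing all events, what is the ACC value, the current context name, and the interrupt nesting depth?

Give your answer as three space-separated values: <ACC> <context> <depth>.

Event 1 (EXEC): [MAIN] PC=0: NOP
Event 2 (EXEC): [MAIN] PC=1: DEC 3 -> ACC=-3
Event 3 (EXEC): [MAIN] PC=2: DEC 4 -> ACC=-7
Event 4 (EXEC): [MAIN] PC=3: INC 1 -> ACC=-6
Event 5 (EXEC): [MAIN] PC=4: INC 4 -> ACC=-2
Event 6 (INT 1): INT 1 arrives: push (MAIN, PC=5), enter IRQ1 at PC=0 (depth now 1)
Event 7 (EXEC): [IRQ1] PC=0: INC 1 -> ACC=-1
Event 8 (INT 1): INT 1 arrives: push (IRQ1, PC=1), enter IRQ1 at PC=0 (depth now 2)
Event 9 (EXEC): [IRQ1] PC=0: INC 1 -> ACC=0
Event 10 (EXEC): [IRQ1] PC=1: DEC 2 -> ACC=-2
Event 11 (EXEC): [IRQ1] PC=2: INC 1 -> ACC=-1
Event 12 (EXEC): [IRQ1] PC=3: IRET -> resume IRQ1 at PC=1 (depth now 1)
Event 13 (EXEC): [IRQ1] PC=1: DEC 2 -> ACC=-3
Event 14 (INT 0): INT 0 arrives: push (IRQ1, PC=2), enter IRQ0 at PC=0 (depth now 2)
Event 15 (EXEC): [IRQ0] PC=0: INC 3 -> ACC=0
Event 16 (EXEC): [IRQ0] PC=1: IRET -> resume IRQ1 at PC=2 (depth now 1)
Event 17 (EXEC): [IRQ1] PC=2: INC 1 -> ACC=1
Event 18 (EXEC): [IRQ1] PC=3: IRET -> resume MAIN at PC=5 (depth now 0)
Event 19 (EXEC): [MAIN] PC=5: INC 3 -> ACC=4
Event 20 (EXEC): [MAIN] PC=6: HALT

Answer: 4 MAIN 0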